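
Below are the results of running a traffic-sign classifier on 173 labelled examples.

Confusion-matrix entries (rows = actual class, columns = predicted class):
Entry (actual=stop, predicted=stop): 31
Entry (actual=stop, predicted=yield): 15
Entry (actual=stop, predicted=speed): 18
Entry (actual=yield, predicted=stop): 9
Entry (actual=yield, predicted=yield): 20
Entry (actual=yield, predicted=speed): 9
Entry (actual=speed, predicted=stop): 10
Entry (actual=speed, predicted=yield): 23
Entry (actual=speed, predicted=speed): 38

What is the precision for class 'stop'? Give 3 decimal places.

0.620

Take TP from the diagonal, FP from the rest of the 'stop' prediction marginal, FN from the rest of the 'stop' actual marginal.
precision = TP/(TP+FP).
stop: TP=31, FP=9+10=19 → 31/50 = 0.6200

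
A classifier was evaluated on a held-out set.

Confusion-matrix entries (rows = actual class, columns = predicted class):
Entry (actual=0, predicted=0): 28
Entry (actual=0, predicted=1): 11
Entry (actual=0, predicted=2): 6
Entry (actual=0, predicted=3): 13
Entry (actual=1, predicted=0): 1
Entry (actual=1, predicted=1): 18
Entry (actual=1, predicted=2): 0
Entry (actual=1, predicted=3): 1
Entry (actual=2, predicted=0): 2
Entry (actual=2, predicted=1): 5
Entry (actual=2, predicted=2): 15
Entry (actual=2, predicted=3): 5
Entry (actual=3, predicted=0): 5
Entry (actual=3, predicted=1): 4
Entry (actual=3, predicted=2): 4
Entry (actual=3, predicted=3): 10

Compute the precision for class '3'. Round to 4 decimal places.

0.3448

Take TP from the diagonal, FP from the rest of the '3' prediction marginal, FN from the rest of the '3' actual marginal.
precision = TP/(TP+FP).
3: TP=10, FP=13+1+5=19 → 10/29 = 0.34483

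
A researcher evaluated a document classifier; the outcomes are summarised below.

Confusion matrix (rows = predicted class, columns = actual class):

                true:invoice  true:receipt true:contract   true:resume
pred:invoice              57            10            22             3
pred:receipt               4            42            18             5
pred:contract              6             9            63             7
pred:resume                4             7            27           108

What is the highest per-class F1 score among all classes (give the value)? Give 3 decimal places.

0.803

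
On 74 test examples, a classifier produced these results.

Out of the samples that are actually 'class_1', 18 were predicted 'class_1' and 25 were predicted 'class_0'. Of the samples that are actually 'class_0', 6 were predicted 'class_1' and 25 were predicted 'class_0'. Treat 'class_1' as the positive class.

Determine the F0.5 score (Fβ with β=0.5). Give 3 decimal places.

0.647

Fβ = (1+β²)·TP / ((1+β²)·TP + β²·FN + FP), with β²=1/4
= 1.25·18 / (1.25·18 + 0.25·25 + 6) = 0.647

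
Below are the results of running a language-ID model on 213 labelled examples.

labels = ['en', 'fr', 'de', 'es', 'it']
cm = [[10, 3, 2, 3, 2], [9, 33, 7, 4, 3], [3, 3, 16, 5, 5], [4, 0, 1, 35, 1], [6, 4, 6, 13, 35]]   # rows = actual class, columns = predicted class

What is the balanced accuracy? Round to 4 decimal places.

Balanced accuracy = mean of per-class recall.
  en: recall = 10/20 = 0.50000
  fr: recall = 33/56 = 0.58929
  de: recall = 16/32 = 0.50000
  es: recall = 35/41 = 0.85366
  it: recall = 35/64 = 0.54688
Mean = (0.50000 + 0.58929 + 0.50000 + 0.85366 + 0.54688) / 5 = 0.5980

0.5980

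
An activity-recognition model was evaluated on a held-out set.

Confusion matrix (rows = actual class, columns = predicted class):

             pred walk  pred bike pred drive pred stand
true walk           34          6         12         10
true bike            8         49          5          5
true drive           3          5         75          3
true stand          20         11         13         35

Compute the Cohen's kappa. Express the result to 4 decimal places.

0.5391

Observed agreement pₒ = trace/N = 193/294 = 0.65646
Expected agreement pₑ = Σ (rowᵢ·colᵢ)/N² = (62·65 + 67·71 + 86·105 + 79·53)/294² = 0.25457
κ = (pₒ − pₑ)/(1 − pₑ) = (0.65646 − 0.25457)/(1 − 0.25457) = 0.5391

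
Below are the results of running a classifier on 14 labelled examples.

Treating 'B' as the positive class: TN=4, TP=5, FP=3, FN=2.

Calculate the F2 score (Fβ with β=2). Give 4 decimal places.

0.6944

Fβ = (1+β²)·TP / ((1+β²)·TP + β²·FN + FP), with β²=4
= 5·5 / (5·5 + 4·2 + 3) = 0.6944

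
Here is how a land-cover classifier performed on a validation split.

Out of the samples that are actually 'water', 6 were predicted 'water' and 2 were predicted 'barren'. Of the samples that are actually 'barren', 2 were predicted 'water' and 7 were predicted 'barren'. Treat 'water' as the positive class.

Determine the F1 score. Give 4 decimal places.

0.7500

Precision = TP/(TP+FP) = 6/8 = 0.7500
Recall = TP/(TP+FN) = 6/8 = 0.7500
F1 = 2·TP/(2·TP+FP+FN) = 12/16 = 0.7500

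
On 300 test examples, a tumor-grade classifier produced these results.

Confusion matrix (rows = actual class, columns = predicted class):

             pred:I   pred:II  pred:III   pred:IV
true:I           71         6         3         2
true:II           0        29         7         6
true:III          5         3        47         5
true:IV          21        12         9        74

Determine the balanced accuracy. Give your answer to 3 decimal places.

0.744

Balanced accuracy = mean of per-class recall.
  I: recall = 71/82 = 0.8659
  II: recall = 29/42 = 0.6905
  III: recall = 47/60 = 0.7833
  IV: recall = 74/116 = 0.6379
Mean = (0.8659 + 0.6905 + 0.7833 + 0.6379) / 4 = 0.744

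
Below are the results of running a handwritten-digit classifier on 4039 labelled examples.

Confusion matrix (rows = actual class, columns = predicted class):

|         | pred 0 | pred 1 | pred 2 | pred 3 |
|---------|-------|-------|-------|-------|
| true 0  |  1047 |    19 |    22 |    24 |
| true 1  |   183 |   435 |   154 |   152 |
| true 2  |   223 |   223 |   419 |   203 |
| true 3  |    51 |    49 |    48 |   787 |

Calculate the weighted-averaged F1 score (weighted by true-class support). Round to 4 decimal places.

Per-class F1 score (2·TP/(2·TP+FP+FN)):
  0: TP=1047, FP=183+223+51=457, FN=19+22+24=65 → 2094/2616 = 0.80046
  1: TP=435, FP=19+223+49=291, FN=183+154+152=489 → 870/1650 = 0.52727
  2: TP=419, FP=22+154+48=224, FN=223+223+203=649 → 838/1711 = 0.48977
  3: TP=787, FP=24+152+203=379, FN=51+49+48=148 → 1574/2101 = 0.74917
Weighted-F1 score = Σ (supportᵢ/N)·F1 scoreᵢ with N=4039: (1112/4039)·0.80046 + (924/4039)·0.52727 + (1068/4039)·0.48977 + (935/4039)·0.74917 = 0.6439

0.6439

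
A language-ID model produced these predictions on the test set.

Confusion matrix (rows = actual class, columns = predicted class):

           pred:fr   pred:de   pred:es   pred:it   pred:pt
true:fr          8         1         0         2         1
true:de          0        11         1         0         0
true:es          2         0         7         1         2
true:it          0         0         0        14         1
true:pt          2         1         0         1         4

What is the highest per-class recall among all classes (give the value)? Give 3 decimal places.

0.933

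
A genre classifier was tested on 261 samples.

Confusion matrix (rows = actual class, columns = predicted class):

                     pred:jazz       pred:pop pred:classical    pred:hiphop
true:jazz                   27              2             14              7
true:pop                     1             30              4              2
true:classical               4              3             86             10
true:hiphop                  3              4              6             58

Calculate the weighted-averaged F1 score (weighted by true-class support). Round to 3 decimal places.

0.766

Per-class F1 score (2·TP/(2·TP+FP+FN)):
  jazz: TP=27, FP=1+4+3=8, FN=2+14+7=23 → 54/85 = 0.6353
  pop: TP=30, FP=2+3+4=9, FN=1+4+2=7 → 60/76 = 0.7895
  classical: TP=86, FP=14+4+6=24, FN=4+3+10=17 → 172/213 = 0.8075
  hiphop: TP=58, FP=7+2+10=19, FN=3+4+6=13 → 116/148 = 0.7838
Weighted-F1 score = Σ (supportᵢ/N)·F1 scoreᵢ with N=261: (50/261)·0.6353 + (37/261)·0.7895 + (103/261)·0.8075 + (71/261)·0.7838 = 0.766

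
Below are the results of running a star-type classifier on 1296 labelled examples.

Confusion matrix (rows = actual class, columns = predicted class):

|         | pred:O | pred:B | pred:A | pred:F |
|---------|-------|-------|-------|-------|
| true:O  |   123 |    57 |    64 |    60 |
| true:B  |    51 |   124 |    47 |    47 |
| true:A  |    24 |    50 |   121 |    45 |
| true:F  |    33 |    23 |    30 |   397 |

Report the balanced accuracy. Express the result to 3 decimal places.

Balanced accuracy = mean of per-class recall.
  O: recall = 123/304 = 0.4046
  B: recall = 124/269 = 0.4610
  A: recall = 121/240 = 0.5042
  F: recall = 397/483 = 0.8219
Mean = (0.4046 + 0.4610 + 0.5042 + 0.8219) / 4 = 0.548

0.548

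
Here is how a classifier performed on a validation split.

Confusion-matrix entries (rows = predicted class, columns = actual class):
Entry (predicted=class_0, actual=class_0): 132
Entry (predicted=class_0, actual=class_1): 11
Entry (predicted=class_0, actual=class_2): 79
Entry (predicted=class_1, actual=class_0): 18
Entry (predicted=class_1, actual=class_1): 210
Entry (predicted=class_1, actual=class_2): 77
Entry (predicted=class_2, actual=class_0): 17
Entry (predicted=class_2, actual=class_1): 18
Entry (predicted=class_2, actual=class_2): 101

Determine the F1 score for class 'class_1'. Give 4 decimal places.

0.7721

Take TP from the diagonal, FP from the rest of the 'class_1' prediction marginal, FN from the rest of the 'class_1' actual marginal.
F1 score = 2·TP/(2·TP+FP+FN).
class_1: TP=210, FP=18+77=95, FN=11+18=29 → 420/544 = 0.77206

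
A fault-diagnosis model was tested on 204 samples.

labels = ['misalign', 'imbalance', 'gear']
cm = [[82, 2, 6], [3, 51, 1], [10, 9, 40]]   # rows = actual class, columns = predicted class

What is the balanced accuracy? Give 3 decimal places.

0.839

Balanced accuracy = mean of per-class recall.
  misalign: recall = 82/90 = 0.9111
  imbalance: recall = 51/55 = 0.9273
  gear: recall = 40/59 = 0.6780
Mean = (0.9111 + 0.9273 + 0.6780) / 3 = 0.839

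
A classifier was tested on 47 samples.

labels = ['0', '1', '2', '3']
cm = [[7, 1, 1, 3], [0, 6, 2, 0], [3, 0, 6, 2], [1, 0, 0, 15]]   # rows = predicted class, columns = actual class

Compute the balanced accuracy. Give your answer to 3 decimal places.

Balanced accuracy = mean of per-class recall.
  0: recall = 7/11 = 0.6364
  1: recall = 6/7 = 0.8571
  2: recall = 6/9 = 0.6667
  3: recall = 15/20 = 0.7500
Mean = (0.6364 + 0.8571 + 0.6667 + 0.7500) / 4 = 0.728

0.728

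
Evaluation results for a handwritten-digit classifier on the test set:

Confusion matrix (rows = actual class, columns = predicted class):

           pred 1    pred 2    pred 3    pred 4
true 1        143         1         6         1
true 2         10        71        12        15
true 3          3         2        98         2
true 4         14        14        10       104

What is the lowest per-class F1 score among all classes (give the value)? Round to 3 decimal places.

Per-class F1 score (2·TP/(2·TP+FP+FN)):
  1: TP=143, FP=10+3+14=27, FN=1+6+1=8 → 286/321 = 0.8910
  2: TP=71, FP=1+2+14=17, FN=10+12+15=37 → 142/196 = 0.7245
  3: TP=98, FP=6+12+10=28, FN=3+2+2=7 → 196/231 = 0.8485
  4: TP=104, FP=1+15+2=18, FN=14+14+10=38 → 208/264 = 0.7879
Lowest is class '2' with F1 score = 0.724.

0.724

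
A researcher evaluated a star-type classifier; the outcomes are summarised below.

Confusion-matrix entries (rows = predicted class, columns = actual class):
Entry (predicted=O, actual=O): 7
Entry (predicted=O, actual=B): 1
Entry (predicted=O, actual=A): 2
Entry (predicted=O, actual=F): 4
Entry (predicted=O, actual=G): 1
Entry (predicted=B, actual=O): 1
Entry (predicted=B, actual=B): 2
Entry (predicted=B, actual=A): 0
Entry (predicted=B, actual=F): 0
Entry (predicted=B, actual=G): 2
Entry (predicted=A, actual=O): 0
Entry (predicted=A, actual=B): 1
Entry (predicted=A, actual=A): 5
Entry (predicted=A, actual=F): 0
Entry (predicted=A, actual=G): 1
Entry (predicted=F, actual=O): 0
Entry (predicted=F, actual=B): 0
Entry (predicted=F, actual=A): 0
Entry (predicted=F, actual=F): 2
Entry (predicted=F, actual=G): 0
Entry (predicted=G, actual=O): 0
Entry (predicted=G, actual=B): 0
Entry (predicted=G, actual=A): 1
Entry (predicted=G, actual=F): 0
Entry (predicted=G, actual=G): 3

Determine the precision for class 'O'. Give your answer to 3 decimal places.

One-vs-rest for 'O': TP = diagonal; FP = other classes predicted 'O'; FN = 'O' predicted as other.
precision = TP/(TP+FP).
O: TP=7, FP=1+2+4+1=8 → 7/15 = 0.4667

0.467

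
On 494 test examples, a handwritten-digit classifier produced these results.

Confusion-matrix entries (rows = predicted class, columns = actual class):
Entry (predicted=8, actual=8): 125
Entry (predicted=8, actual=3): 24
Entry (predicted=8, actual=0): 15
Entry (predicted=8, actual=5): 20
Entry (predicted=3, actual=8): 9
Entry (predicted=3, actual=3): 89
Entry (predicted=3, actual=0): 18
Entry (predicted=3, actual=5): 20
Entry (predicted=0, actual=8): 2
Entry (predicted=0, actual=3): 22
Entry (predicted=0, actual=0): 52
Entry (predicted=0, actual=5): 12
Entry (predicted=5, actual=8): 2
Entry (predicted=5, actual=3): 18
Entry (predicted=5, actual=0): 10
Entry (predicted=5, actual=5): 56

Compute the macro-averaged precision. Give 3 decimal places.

Per-class precision (TP/(TP+FP)):
  8: TP=125, FP=24+15+20=59 → 125/184 = 0.6793
  3: TP=89, FP=9+18+20=47 → 89/136 = 0.6544
  0: TP=52, FP=2+22+12=36 → 52/88 = 0.5909
  5: TP=56, FP=2+18+10=30 → 56/86 = 0.6512
Macro-precision = mean = (0.6793 + 0.6544 + 0.5909 + 0.6512) / 4 = 0.644

0.644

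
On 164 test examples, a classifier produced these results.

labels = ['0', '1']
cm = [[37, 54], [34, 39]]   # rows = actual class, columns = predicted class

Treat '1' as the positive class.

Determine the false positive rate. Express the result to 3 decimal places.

FPR = FP/(FP+TN) = 54/(54+37) = 0.593

0.593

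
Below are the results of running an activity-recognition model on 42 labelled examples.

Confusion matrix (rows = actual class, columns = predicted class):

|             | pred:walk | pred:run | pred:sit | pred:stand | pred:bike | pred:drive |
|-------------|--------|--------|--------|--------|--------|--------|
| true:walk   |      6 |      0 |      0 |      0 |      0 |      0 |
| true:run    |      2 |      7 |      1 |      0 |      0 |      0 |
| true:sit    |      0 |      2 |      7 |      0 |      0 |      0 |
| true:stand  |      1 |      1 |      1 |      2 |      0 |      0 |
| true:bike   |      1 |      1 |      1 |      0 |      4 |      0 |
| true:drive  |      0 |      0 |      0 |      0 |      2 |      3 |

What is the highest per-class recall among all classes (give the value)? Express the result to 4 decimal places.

Per-class recall (TP/(TP+FN)):
  walk: TP=6, FN=0+0+0+0+0=0 → 6/6 = 1.00000
  run: TP=7, FN=2+1+0+0+0=3 → 7/10 = 0.70000
  sit: TP=7, FN=0+2+0+0+0=2 → 7/9 = 0.77778
  stand: TP=2, FN=1+1+1+0+0=3 → 2/5 = 0.40000
  bike: TP=4, FN=1+1+1+0+0=3 → 4/7 = 0.57143
  drive: TP=3, FN=0+0+0+0+2=2 → 3/5 = 0.60000
Highest is class 'walk' with recall = 1.0000.

1.0000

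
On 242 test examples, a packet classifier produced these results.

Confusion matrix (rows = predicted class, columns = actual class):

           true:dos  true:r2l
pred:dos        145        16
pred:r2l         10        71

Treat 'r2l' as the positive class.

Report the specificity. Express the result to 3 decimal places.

Specificity = TN/(TN+FP) = 145/(145+10) = 0.935

0.935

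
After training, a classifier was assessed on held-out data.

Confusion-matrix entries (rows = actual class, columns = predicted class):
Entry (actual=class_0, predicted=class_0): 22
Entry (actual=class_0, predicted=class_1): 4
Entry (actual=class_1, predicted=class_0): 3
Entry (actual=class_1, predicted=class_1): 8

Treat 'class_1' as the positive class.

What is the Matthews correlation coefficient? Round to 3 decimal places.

0.560

MCC = (TP·TN − FP·FN) / √((TP+FP)(TP+FN)(TN+FP)(TN+FN))
Numerator = 8·22 − 4·3 = 164
Denominator = √(12·11·26·25) = √85800 = 292.9164
MCC = 164 / 292.9164 = 0.560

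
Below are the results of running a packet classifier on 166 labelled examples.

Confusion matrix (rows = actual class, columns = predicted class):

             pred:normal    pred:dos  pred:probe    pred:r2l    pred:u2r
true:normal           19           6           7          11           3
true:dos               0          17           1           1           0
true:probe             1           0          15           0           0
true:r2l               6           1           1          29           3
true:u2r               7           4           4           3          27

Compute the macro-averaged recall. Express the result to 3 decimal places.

Per-class recall (TP/(TP+FN)):
  normal: TP=19, FN=6+7+11+3=27 → 19/46 = 0.4130
  dos: TP=17, FN=0+1+1+0=2 → 17/19 = 0.8947
  probe: TP=15, FN=1+0+0+0=1 → 15/16 = 0.9375
  r2l: TP=29, FN=6+1+1+3=11 → 29/40 = 0.7250
  u2r: TP=27, FN=7+4+4+3=18 → 27/45 = 0.6000
Macro-recall = mean = (0.4130 + 0.8947 + 0.9375 + 0.7250 + 0.6000) / 5 = 0.714

0.714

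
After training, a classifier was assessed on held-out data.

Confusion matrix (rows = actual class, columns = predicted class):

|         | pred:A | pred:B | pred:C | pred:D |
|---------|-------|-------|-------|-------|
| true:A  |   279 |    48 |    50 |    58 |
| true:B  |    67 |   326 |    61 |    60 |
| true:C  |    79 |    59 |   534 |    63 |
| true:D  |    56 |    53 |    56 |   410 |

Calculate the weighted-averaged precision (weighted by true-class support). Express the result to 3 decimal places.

Per-class precision (TP/(TP+FP)):
  A: TP=279, FP=67+79+56=202 → 279/481 = 0.5800
  B: TP=326, FP=48+59+53=160 → 326/486 = 0.6708
  C: TP=534, FP=50+61+56=167 → 534/701 = 0.7618
  D: TP=410, FP=58+60+63=181 → 410/591 = 0.6937
Weighted-precision = Σ (supportᵢ/N)·precisionᵢ with N=2259: (435/2259)·0.5800 + (514/2259)·0.6708 + (735/2259)·0.7618 + (575/2259)·0.6937 = 0.689

0.689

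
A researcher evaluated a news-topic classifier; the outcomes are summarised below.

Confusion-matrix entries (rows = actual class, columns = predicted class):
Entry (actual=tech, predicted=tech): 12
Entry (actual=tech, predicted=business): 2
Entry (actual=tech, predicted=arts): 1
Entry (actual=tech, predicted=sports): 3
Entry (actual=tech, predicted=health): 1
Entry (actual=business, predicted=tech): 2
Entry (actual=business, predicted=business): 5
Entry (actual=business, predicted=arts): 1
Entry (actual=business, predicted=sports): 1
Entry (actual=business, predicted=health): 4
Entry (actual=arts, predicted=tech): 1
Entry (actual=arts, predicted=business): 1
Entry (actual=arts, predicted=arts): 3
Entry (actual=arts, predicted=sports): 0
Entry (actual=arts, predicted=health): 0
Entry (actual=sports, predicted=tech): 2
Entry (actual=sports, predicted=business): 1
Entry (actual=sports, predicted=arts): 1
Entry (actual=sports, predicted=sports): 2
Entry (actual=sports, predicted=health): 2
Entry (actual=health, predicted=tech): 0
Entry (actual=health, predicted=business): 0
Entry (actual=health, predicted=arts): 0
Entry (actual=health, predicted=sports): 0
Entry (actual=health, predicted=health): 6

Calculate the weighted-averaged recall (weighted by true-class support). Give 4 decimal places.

0.5490

Per-class recall (TP/(TP+FN)):
  tech: TP=12, FN=2+1+3+1=7 → 12/19 = 0.63158
  business: TP=5, FN=2+1+1+4=8 → 5/13 = 0.38462
  arts: TP=3, FN=1+1+0+0=2 → 3/5 = 0.60000
  sports: TP=2, FN=2+1+1+2=6 → 2/8 = 0.25000
  health: TP=6, FN=0+0+0+0=0 → 6/6 = 1.00000
Weighted-recall = Σ (supportᵢ/N)·recallᵢ with N=51: (19/51)·0.63158 + (13/51)·0.38462 + (5/51)·0.60000 + (8/51)·0.25000 + (6/51)·1.00000 = 0.5490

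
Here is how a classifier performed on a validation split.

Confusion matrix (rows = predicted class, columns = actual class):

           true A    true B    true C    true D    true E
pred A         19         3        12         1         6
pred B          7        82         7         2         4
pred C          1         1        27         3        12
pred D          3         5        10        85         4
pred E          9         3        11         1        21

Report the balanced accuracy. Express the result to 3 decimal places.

Balanced accuracy = mean of per-class recall.
  A: recall = 19/39 = 0.4872
  B: recall = 82/94 = 0.8723
  C: recall = 27/67 = 0.4030
  D: recall = 85/92 = 0.9239
  E: recall = 21/47 = 0.4468
Mean = (0.4872 + 0.8723 + 0.4030 + 0.9239 + 0.4468) / 5 = 0.627

0.627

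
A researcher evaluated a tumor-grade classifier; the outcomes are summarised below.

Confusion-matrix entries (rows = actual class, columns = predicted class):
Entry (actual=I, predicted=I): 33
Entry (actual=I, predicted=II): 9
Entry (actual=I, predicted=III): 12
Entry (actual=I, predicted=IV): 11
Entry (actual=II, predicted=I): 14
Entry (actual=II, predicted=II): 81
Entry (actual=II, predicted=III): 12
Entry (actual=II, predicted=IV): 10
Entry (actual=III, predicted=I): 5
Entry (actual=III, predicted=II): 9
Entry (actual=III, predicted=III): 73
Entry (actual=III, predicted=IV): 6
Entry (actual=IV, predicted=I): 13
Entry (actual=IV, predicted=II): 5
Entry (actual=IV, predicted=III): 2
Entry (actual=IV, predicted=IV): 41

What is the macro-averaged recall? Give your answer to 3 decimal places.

Per-class recall (TP/(TP+FN)):
  I: TP=33, FN=9+12+11=32 → 33/65 = 0.5077
  II: TP=81, FN=14+12+10=36 → 81/117 = 0.6923
  III: TP=73, FN=5+9+6=20 → 73/93 = 0.7849
  IV: TP=41, FN=13+5+2=20 → 41/61 = 0.6721
Macro-recall = mean = (0.5077 + 0.6923 + 0.7849 + 0.6721) / 4 = 0.664

0.664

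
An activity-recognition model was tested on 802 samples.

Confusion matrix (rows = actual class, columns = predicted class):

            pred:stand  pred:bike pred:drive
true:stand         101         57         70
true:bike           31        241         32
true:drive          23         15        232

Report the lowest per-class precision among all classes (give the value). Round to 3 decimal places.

Per-class precision (TP/(TP+FP)):
  stand: TP=101, FP=31+23=54 → 101/155 = 0.6516
  bike: TP=241, FP=57+15=72 → 241/313 = 0.7700
  drive: TP=232, FP=70+32=102 → 232/334 = 0.6946
Lowest is class 'stand' with precision = 0.652.

0.652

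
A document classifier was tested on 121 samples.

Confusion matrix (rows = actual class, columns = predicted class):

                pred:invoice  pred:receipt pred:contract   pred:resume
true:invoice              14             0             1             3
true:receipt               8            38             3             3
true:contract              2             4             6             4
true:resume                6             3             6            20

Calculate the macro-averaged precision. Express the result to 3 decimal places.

Per-class precision (TP/(TP+FP)):
  invoice: TP=14, FP=8+2+6=16 → 14/30 = 0.4667
  receipt: TP=38, FP=0+4+3=7 → 38/45 = 0.8444
  contract: TP=6, FP=1+3+6=10 → 6/16 = 0.3750
  resume: TP=20, FP=3+3+4=10 → 20/30 = 0.6667
Macro-precision = mean = (0.4667 + 0.8444 + 0.3750 + 0.6667) / 4 = 0.588

0.588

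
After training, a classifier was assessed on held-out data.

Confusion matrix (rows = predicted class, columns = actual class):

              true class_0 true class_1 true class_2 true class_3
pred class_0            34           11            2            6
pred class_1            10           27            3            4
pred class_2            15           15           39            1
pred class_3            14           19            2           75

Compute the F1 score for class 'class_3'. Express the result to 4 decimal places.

One-vs-rest for 'class_3': TP = diagonal; FP = other classes predicted 'class_3'; FN = 'class_3' predicted as other.
F1 score = 2·TP/(2·TP+FP+FN).
class_3: TP=75, FP=14+19+2=35, FN=6+4+1=11 → 150/196 = 0.76531

0.7653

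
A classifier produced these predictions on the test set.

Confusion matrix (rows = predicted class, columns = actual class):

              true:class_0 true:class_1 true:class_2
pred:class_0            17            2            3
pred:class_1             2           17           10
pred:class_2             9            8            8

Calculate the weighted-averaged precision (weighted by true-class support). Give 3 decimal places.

0.581

Per-class precision (TP/(TP+FP)):
  class_0: TP=17, FP=2+3=5 → 17/22 = 0.7727
  class_1: TP=17, FP=2+10=12 → 17/29 = 0.5862
  class_2: TP=8, FP=9+8=17 → 8/25 = 0.3200
Weighted-precision = Σ (supportᵢ/N)·precisionᵢ with N=76: (28/76)·0.7727 + (27/76)·0.5862 + (21/76)·0.3200 = 0.581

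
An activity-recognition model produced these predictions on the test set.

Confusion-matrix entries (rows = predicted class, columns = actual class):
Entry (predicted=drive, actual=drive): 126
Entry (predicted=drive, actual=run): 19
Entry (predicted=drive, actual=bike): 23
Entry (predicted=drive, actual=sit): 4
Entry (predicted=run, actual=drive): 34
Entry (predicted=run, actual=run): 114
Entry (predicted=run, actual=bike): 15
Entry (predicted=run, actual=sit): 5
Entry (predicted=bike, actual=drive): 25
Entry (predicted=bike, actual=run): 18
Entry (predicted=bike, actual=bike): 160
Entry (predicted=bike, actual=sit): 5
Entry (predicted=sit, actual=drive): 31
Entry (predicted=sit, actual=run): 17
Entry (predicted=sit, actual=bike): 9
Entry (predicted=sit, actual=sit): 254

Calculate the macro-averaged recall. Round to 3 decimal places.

Per-class recall (TP/(TP+FN)):
  drive: TP=126, FN=34+25+31=90 → 126/216 = 0.5833
  run: TP=114, FN=19+18+17=54 → 114/168 = 0.6786
  bike: TP=160, FN=23+15+9=47 → 160/207 = 0.7729
  sit: TP=254, FN=4+5+5=14 → 254/268 = 0.9478
Macro-recall = mean = (0.5833 + 0.6786 + 0.7729 + 0.9478) / 4 = 0.746

0.746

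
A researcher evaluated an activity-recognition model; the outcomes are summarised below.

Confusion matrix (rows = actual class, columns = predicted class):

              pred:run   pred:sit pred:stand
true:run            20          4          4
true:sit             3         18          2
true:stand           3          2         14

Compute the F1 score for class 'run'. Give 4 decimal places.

0.7407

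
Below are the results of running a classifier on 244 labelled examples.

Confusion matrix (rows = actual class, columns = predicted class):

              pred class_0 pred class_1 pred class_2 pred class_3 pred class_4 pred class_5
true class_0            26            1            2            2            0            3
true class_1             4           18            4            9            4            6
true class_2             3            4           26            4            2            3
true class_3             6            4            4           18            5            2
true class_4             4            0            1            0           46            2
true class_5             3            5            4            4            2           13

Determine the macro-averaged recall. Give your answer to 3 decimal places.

Per-class recall (TP/(TP+FN)):
  class_0: TP=26, FN=1+2+2+0+3=8 → 26/34 = 0.7647
  class_1: TP=18, FN=4+4+9+4+6=27 → 18/45 = 0.4000
  class_2: TP=26, FN=3+4+4+2+3=16 → 26/42 = 0.6190
  class_3: TP=18, FN=6+4+4+5+2=21 → 18/39 = 0.4615
  class_4: TP=46, FN=4+0+1+0+2=7 → 46/53 = 0.8679
  class_5: TP=13, FN=3+5+4+4+2=18 → 13/31 = 0.4194
Macro-recall = mean = (0.7647 + 0.4000 + 0.6190 + 0.4615 + 0.8679 + 0.4194) / 6 = 0.589

0.589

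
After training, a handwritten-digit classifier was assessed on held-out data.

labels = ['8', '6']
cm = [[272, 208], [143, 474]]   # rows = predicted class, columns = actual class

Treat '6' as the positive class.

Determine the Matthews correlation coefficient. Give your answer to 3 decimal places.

MCC = (TP·TN − FP·FN) / √((TP+FP)(TP+FN)(TN+FP)(TN+FN))
Numerator = 474·272 − 143·208 = 99184
Denominator = √(617·682·415·480) = √83822164800 = 289520.5775
MCC = 99184 / 289520.5775 = 0.343

0.343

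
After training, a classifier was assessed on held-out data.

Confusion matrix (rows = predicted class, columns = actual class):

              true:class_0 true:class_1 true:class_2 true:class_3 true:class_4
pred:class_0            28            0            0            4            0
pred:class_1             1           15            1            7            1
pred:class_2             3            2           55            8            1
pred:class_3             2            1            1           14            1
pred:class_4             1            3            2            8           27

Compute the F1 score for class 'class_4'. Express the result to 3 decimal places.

0.761

Take TP from the diagonal, FP from the rest of the 'class_4' prediction marginal, FN from the rest of the 'class_4' actual marginal.
F1 score = 2·TP/(2·TP+FP+FN).
class_4: TP=27, FP=1+3+2+8=14, FN=0+1+1+1=3 → 54/71 = 0.7606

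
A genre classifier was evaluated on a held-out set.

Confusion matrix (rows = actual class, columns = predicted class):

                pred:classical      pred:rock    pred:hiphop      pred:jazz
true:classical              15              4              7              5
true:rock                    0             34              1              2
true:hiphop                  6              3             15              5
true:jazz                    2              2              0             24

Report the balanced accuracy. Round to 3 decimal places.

0.694

Balanced accuracy = mean of per-class recall.
  classical: recall = 15/31 = 0.4839
  rock: recall = 34/37 = 0.9189
  hiphop: recall = 15/29 = 0.5172
  jazz: recall = 24/28 = 0.8571
Mean = (0.4839 + 0.9189 + 0.5172 + 0.8571) / 4 = 0.694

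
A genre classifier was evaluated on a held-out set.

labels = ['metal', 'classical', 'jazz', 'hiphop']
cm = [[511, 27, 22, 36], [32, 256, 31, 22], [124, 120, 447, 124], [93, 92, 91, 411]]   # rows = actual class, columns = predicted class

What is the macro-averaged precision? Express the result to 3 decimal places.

Per-class precision (TP/(TP+FP)):
  metal: TP=511, FP=32+124+93=249 → 511/760 = 0.6724
  classical: TP=256, FP=27+120+92=239 → 256/495 = 0.5172
  jazz: TP=447, FP=22+31+91=144 → 447/591 = 0.7563
  hiphop: TP=411, FP=36+22+124=182 → 411/593 = 0.6931
Macro-precision = mean = (0.6724 + 0.5172 + 0.7563 + 0.6931) / 4 = 0.660

0.660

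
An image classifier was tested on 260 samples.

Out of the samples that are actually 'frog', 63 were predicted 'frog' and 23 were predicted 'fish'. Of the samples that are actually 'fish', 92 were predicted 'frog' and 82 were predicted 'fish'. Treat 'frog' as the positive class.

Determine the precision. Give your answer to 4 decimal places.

Precision = TP/(TP+FP) = 63/(63+92) = 63/155 = 0.4065

0.4065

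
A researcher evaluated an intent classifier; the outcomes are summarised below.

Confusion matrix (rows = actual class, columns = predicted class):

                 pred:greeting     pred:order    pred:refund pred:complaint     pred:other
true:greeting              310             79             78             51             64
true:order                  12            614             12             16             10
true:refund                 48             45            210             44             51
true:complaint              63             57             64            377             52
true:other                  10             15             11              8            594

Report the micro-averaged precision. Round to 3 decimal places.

0.727

Micro-averaging pools counts across classes: ΣTP=2105, ΣFP=790, ΣFN=790.
Micro-precision = TP/(TP+FP) on pooled counts = 0.727 (equals overall accuracy in single-label multiclass).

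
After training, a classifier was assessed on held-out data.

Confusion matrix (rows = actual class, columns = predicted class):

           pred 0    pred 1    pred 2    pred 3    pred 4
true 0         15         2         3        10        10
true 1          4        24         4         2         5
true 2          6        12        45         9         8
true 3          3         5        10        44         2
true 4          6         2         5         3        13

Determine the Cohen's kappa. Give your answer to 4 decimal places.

Observed agreement pₒ = trace/N = 141/252 = 0.55952
Expected agreement pₑ = Σ (rowᵢ·colᵢ)/N² = (40·34 + 39·45 + 80·67 + 64·68 + 29·38)/252² = 0.21934
κ = (pₒ − pₑ)/(1 − pₑ) = (0.55952 − 0.21934)/(1 − 0.21934) = 0.4358

0.4358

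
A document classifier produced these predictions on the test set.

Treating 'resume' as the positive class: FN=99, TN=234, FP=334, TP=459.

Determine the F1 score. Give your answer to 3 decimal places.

Precision = TP/(TP+FP) = 459/793 = 0.5788
Recall = TP/(TP+FN) = 459/558 = 0.8226
F1 = 2·TP/(2·TP+FP+FN) = 918/1351 = 0.679

0.679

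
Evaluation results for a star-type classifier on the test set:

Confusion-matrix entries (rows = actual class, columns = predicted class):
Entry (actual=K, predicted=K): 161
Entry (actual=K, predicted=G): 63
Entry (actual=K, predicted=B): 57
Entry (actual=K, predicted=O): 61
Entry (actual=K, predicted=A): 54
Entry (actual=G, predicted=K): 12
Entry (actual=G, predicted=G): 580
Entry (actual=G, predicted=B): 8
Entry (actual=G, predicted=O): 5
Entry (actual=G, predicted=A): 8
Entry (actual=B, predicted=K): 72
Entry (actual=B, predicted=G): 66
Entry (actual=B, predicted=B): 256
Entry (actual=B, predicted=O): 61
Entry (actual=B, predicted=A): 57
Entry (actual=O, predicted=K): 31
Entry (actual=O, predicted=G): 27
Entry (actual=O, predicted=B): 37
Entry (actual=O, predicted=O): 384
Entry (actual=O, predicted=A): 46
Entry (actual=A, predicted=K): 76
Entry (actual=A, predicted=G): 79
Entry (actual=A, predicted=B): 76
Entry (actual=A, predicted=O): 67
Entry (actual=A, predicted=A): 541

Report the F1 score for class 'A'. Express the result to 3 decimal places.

Treat 'A' as positive and all other classes as negative.
F1 score = 2·TP/(2·TP+FP+FN).
A: TP=541, FP=54+8+57+46=165, FN=76+79+76+67=298 → 1082/1545 = 0.7003

0.700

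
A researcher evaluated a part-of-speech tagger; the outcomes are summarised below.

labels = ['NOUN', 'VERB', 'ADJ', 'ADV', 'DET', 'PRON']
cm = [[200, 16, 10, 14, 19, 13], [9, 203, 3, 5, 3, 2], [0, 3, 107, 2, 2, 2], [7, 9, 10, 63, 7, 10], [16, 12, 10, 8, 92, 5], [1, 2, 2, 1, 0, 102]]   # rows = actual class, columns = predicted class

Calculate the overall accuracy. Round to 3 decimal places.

Accuracy = trace / total = (200+203+107+63+92+102=767) / 970 = 767/970 = 0.791

0.791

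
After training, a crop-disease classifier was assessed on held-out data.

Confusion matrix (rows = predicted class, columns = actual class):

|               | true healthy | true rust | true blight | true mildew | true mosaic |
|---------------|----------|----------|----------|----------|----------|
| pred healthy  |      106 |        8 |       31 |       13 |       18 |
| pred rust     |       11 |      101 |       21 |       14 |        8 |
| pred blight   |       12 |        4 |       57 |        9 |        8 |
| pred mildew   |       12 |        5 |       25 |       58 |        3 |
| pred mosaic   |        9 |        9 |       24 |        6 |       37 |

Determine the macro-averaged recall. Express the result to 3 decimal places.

0.589

Per-class recall (TP/(TP+FN)):
  healthy: TP=106, FN=11+12+12+9=44 → 106/150 = 0.7067
  rust: TP=101, FN=8+4+5+9=26 → 101/127 = 0.7953
  blight: TP=57, FN=31+21+25+24=101 → 57/158 = 0.3608
  mildew: TP=58, FN=13+14+9+6=42 → 58/100 = 0.5800
  mosaic: TP=37, FN=18+8+8+3=37 → 37/74 = 0.5000
Macro-recall = mean = (0.7067 + 0.7953 + 0.3608 + 0.5800 + 0.5000) / 5 = 0.589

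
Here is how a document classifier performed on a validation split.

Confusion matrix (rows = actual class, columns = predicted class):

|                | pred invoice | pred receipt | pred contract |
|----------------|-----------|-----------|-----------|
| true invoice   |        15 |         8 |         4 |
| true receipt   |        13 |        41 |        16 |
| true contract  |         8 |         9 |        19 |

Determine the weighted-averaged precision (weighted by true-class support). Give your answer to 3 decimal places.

Per-class precision (TP/(TP+FP)):
  invoice: TP=15, FP=13+8=21 → 15/36 = 0.4167
  receipt: TP=41, FP=8+9=17 → 41/58 = 0.7069
  contract: TP=19, FP=4+16=20 → 19/39 = 0.4872
Weighted-precision = Σ (supportᵢ/N)·precisionᵢ with N=133: (27/133)·0.4167 + (70/133)·0.7069 + (36/133)·0.4872 = 0.589

0.589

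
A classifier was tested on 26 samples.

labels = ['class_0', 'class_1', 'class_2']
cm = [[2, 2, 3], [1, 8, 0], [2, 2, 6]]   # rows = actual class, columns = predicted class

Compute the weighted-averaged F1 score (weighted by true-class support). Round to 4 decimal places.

Per-class F1 score (2·TP/(2·TP+FP+FN)):
  class_0: TP=2, FP=1+2=3, FN=2+3=5 → 4/12 = 0.33333
  class_1: TP=8, FP=2+2=4, FN=1+0=1 → 16/21 = 0.76190
  class_2: TP=6, FP=3+0=3, FN=2+2=4 → 12/19 = 0.63158
Weighted-F1 score = Σ (supportᵢ/N)·F1 scoreᵢ with N=26: (7/26)·0.33333 + (9/26)·0.76190 + (10/26)·0.63158 = 0.5964

0.5964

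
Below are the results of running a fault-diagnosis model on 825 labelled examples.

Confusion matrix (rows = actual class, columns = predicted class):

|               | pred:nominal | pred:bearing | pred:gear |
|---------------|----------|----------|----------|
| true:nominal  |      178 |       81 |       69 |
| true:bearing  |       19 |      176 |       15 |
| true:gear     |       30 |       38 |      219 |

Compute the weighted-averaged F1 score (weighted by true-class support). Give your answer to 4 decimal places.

0.6907

Per-class F1 score (2·TP/(2·TP+FP+FN)):
  nominal: TP=178, FP=19+30=49, FN=81+69=150 → 356/555 = 0.64144
  bearing: TP=176, FP=81+38=119, FN=19+15=34 → 352/505 = 0.69703
  gear: TP=219, FP=69+15=84, FN=30+38=68 → 438/590 = 0.74237
Weighted-F1 score = Σ (supportᵢ/N)·F1 scoreᵢ with N=825: (328/825)·0.64144 + (210/825)·0.69703 + (287/825)·0.74237 = 0.6907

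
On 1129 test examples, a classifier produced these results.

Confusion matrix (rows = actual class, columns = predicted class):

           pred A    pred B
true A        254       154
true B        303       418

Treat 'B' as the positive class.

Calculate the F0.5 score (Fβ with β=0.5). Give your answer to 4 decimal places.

Fβ = (1+β²)·TP / ((1+β²)·TP + β²·FN + FP), with β²=1/4
= 1.25·418 / (1.25·418 + 0.25·303 + 154) = 0.6946

0.6946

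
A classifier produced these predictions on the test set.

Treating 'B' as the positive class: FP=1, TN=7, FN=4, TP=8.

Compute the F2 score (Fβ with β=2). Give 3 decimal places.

0.702

Fβ = (1+β²)·TP / ((1+β²)·TP + β²·FN + FP), with β²=4
= 5·8 / (5·8 + 4·4 + 1) = 0.702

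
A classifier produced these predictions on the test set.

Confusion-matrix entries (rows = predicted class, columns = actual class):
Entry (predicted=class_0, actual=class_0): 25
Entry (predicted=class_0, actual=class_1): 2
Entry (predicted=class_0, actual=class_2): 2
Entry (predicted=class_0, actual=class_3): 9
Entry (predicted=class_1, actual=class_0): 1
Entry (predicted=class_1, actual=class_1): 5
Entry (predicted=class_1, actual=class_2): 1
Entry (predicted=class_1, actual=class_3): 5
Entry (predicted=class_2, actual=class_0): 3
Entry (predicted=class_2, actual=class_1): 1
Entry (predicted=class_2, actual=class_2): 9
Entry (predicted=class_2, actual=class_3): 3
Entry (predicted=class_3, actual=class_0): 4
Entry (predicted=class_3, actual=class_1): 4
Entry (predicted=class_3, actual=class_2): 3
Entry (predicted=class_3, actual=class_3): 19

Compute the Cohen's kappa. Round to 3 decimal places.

0.439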